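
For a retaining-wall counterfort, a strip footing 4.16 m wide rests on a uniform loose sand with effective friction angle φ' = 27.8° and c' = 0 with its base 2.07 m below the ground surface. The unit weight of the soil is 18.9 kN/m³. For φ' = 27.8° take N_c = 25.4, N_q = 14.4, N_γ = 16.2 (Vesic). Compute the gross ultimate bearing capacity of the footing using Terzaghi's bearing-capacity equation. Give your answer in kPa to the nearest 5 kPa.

Effective surcharge at the founding depth q = γ·D_f = 18.9 × 2.07 = 39.123 kPa.
q_ult = q·N_q + 0.5·γ·B·N_γ
     = 39.123 × 14.4 + 0.5 × 18.9 × 4.16 × 16.2
     = 563.37 + 636.85 = 1200.2 kPa.

q_ult ≈ 1200 kPa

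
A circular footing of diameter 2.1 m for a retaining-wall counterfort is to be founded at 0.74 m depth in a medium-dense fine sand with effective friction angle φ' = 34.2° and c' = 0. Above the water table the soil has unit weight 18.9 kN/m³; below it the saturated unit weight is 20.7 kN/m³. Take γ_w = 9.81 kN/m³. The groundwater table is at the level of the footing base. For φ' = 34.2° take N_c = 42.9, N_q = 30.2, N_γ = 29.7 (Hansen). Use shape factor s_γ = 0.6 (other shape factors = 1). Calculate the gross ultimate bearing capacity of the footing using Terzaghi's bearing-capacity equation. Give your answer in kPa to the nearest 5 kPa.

q = γ·D_f = 18.9 × 0.74 = 13.986 kPa.
For the ½γBN_γ term take γ' = 20.7 − 9.81 = 10.89 kN/m³ (soil below base is submerged).
q·N_q = 13.986 × 30.2 = 422.38 kPa
0.5·γ·B·N_γ·s_γ = 0.5 × 10.89 × 2.1 × 29.7 × 0.6 = 203.76 kPa
q_ult = 422.38 + 203.76 = 626.14 kPa.

q_ult ≈ 625 kPa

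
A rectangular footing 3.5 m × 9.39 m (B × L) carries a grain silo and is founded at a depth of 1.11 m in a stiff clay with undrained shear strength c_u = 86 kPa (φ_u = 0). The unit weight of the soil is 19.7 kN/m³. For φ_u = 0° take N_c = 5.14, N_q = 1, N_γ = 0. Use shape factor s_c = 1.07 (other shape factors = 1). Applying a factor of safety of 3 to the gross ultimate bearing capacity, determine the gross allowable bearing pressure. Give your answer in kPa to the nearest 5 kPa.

Overburden at base level: q = 19.7 × 1.11 = 21.867 kPa.
Cohesion term c·N_c·s_c = 86 × 5.14 × 1.07 = 472.98 kPa; surcharge term q·N_q = 21.867 × 1 = 21.867 kPa.
q_ult = 472.98 + 21.867 = 494.85 kPa.
q_all = q_ult / FS = 494.85 / 3 = 164.95 kPa.

q_all ≈ 165 kPa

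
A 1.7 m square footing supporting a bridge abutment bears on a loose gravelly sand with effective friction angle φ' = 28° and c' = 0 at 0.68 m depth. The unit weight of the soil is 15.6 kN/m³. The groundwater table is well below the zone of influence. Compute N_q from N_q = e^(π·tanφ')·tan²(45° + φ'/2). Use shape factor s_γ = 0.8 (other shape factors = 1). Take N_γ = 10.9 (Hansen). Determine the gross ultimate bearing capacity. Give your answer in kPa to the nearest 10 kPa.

q_ult ≈ 270 kPa

tan28° = 0.5317, so N_q = e^(π×0.5317)·tan²(59°) = 5.314 × 2.77 = 14.72.
Overburden at base level: q = 15.6 × 0.68 = 10.608 kPa.
Surcharge term q·N_q = 10.608 × 14.72 = 156.15 kPa; self-weight term 0.5·γ·B·N_γ·s_γ = 0.5 × 15.6 × 1.7 × 10.9 × 0.8 = 115.63 kPa.
q_ult = 156.15 + 115.63 = 271.78 kPa.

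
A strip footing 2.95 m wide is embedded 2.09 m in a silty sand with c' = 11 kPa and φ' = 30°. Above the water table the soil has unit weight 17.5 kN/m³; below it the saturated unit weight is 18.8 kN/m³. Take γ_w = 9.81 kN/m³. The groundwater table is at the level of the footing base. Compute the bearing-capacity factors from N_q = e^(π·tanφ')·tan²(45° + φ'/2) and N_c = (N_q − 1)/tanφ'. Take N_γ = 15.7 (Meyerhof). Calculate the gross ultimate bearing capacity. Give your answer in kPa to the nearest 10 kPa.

q_ult ≈ 1210 kPa

tan30° = 0.5774, so N_q = e^(π×0.5774)·tan²(60°) = 6.134 × 3.0 = 18.4.
N_c = (18.4 − 1)/tan30° = 30.14.
q = γ·D_f = 17.5 × 2.09 = 36.575 kPa.
For the ½γBN_γ term take γ' = 18.8 − 9.81 = 8.99 kN/m³ (soil below base is submerged).
c·N_c = 11 × 30.14 = 331.54 kPa
q·N_q = 36.575 × 18.401 = 673.02 kPa
0.5·γ·B·N_γ = 0.5 × 8.99 × 2.95 × 15.7 = 208.19 kPa
q_ult = 331.54 + 673.02 + 208.19 = 1212.7 kPa.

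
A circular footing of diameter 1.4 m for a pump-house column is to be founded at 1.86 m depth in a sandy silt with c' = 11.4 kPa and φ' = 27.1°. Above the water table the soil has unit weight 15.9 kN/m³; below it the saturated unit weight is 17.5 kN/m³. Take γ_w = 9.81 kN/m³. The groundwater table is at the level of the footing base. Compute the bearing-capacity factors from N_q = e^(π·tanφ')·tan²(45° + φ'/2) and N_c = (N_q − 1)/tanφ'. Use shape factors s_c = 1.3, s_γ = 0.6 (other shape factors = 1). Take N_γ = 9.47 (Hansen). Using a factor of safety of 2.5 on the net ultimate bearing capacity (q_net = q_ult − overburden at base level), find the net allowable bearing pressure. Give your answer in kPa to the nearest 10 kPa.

N_q = e^(π·tan27.1°)·tan²(58.55°) = 13.34; N_c = (N_q − 1)/tanφ' = 24.12.
Effective surcharge at the founding depth q = γ·D_f = 15.9 × 1.86 = 29.574 kPa.
The water table coincides with the base, so in the self-weight term γ → γ' = 7.69 kN/m³.
q_ult = c·N_c·s_c + q·N_q + 0.5·γ·B·N_γ·s_γ
     = 11.4 × 24.12 × 1.3 + 29.574 × 13.343 + 0.5 × 7.69 × 1.4 × 9.47 × 0.6
     = 357.46 + 394.6 + 30.586 = 782.65 kPa.
q_net = 782.65 − 29.574 = 753.08 kPa.
q_all(net) = 753.08 / 2.5 = 301.23 kPa.

q_all(net) ≈ 300 kPa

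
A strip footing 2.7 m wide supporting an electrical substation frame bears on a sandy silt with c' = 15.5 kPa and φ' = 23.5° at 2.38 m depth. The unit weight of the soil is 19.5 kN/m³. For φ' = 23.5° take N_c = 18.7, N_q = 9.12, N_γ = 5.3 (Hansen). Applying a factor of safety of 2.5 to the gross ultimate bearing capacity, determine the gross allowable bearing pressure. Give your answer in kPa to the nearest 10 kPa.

q = γ·D_f = 19.5 × 2.38 = 46.41 kPa.
c·N_c = 15.5 × 18.7 = 289.85 kPa
q·N_q = 46.41 × 9.12 = 423.26 kPa
0.5·γ·B·N_γ = 0.5 × 19.5 × 2.7 × 5.3 = 139.52 kPa
q_ult = 289.85 + 423.26 + 139.52 = 852.63 kPa.
q_all = q_ult / FS = 852.63 / 2.5 = 341.05 kPa.

q_all ≈ 340 kPa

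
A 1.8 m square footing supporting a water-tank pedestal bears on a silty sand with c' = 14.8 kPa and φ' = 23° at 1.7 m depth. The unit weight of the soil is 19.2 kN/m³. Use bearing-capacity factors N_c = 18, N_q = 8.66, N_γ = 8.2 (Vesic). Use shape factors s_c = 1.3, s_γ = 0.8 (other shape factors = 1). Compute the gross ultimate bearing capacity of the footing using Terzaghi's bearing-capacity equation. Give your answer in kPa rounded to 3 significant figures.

q_ult ≈ 742 kPa

Effective surcharge at the founding depth q = γ·D_f = 19.2 × 1.7 = 32.64 kPa.
q_ult = c·N_c·s_c + q·N_q + 0.5·γ·B·N_γ·s_γ
     = 14.8 × 18 × 1.3 + 32.64 × 8.66 + 0.5 × 19.2 × 1.8 × 8.2 × 0.8
     = 346.32 + 282.66 + 113.36 = 742.34 kPa.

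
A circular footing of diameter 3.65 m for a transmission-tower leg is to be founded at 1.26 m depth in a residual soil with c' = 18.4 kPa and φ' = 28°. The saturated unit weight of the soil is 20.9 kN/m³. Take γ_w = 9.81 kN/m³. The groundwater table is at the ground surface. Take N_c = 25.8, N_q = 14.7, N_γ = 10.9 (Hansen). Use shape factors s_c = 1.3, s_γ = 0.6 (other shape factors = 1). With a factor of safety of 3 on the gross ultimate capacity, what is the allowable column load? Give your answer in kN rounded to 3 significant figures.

Water table at ground surface, so effective unit weight γ' = 20.9 − 9.81 = 11.09 kN/m³ is used throughout; overburden q = 11.09 × 1.26 = 13.973 kPa; the same γ' applies in the ½γBN_γ term.
Cohesion term c·N_c·s_c = 18.4 × 25.8 × 1.3 = 617.14 kPa; surcharge term q·N_q = 13.973 × 14.7 = 205.41 kPa; self-weight term 0.5·γ·B·N_γ·s_γ = 0.5 × 11.09 × 3.65 × 10.9 × 0.6 = 132.36 kPa.
q_ult = 617.14 + 205.41 + 132.36 = 954.91 kPa.
Gross allowable pressure q_all = 954.91 / 3 = 318.3 kPa.
Footing area = 10.4635 m², so allowable column load = 318.3 × 10.4635 = 3330.6 kN.

P_all ≈ 3330 kN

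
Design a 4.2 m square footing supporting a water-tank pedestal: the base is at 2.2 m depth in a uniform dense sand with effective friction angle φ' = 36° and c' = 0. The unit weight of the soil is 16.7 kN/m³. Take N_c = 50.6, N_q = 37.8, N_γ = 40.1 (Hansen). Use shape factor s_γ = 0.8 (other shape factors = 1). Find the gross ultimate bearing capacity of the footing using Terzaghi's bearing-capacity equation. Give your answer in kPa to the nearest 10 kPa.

q_ult ≈ 2510 kPa

Effective surcharge at the founding depth q = γ·D_f = 16.7 × 2.2 = 36.74 kPa.
q_ult = q·N_q + 0.5·γ·B·N_γ·s_γ
     = 36.74 × 37.8 + 0.5 × 16.7 × 4.2 × 40.1 × 0.8
     = 1388.8 + 1125 = 2513.8 kPa.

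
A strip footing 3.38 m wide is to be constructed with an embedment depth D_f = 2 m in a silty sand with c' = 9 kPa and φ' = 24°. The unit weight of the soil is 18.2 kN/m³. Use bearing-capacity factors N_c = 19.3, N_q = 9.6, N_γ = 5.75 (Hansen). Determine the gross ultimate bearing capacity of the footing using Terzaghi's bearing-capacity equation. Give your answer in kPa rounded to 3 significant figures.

q_ult ≈ 700 kPa

Overburden at base level: q = 18.2 × 2 = 36.4 kPa.
Cohesion term c·N_c = 9 × 19.3 = 173.7 kPa; surcharge term q·N_q = 36.4 × 9.6 = 349.44 kPa; self-weight term 0.5·γ·B·N_γ = 0.5 × 18.2 × 3.38 × 5.75 = 176.86 kPa.
q_ult = 173.7 + 349.44 + 176.86 = 700 kPa.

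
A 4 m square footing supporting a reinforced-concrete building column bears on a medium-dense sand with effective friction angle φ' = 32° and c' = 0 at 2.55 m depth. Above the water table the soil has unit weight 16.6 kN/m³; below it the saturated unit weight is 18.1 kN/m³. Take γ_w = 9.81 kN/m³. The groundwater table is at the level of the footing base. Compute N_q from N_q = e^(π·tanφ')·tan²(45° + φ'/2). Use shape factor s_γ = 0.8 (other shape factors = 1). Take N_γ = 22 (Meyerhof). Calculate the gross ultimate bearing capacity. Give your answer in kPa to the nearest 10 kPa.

tan32° = 0.6249, so N_q = e^(π×0.6249)·tan²(61°) = 7.121 × 3.255 = 23.18.
q = γ·D_f = 16.6 × 2.55 = 42.33 kPa.
For the ½γBN_γ term take γ' = 18.1 − 9.81 = 8.29 kN/m³ (soil below base is submerged).
q·N_q = 42.33 × 23.177 = 981.07 kPa
0.5·γ·B·N_γ·s_γ = 0.5 × 8.29 × 4 × 22 × 0.8 = 291.81 kPa
q_ult = 981.07 + 291.81 = 1272.9 kPa.

q_ult ≈ 1270 kPa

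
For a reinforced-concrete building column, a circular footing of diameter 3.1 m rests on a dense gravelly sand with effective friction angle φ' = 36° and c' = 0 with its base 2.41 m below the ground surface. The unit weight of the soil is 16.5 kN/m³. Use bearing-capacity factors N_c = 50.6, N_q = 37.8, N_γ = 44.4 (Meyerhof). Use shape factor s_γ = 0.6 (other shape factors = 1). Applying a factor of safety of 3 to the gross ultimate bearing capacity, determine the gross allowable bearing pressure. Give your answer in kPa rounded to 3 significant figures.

Effective surcharge at the founding depth q = γ·D_f = 16.5 × 2.41 = 39.765 kPa.
q_ult = q·N_q + 0.5·γ·B·N_γ·s_γ
     = 39.765 × 37.8 + 0.5 × 16.5 × 3.1 × 44.4 × 0.6
     = 1503.1 + 681.32 = 2184.4 kPa.
q_all = q_ult / FS = 2184.4 / 3 = 728.14 kPa.

q_all ≈ 728 kPa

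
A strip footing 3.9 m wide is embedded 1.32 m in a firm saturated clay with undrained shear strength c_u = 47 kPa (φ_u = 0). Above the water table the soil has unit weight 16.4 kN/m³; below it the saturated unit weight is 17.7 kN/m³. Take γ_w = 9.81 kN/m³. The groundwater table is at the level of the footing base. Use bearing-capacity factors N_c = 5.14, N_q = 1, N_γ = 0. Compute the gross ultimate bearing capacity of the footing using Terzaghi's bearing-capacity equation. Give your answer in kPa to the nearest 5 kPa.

q_ult ≈ 265 kPa

Overburden at base level: q = 16.4 × 1.32 = 21.648 kPa.
Cohesion term c·N_c = 47 × 5.14 = 241.58 kPa; surcharge term q·N_q = 21.648 × 1 = 21.648 kPa.
q_ult = 241.58 + 21.648 = 263.23 kPa.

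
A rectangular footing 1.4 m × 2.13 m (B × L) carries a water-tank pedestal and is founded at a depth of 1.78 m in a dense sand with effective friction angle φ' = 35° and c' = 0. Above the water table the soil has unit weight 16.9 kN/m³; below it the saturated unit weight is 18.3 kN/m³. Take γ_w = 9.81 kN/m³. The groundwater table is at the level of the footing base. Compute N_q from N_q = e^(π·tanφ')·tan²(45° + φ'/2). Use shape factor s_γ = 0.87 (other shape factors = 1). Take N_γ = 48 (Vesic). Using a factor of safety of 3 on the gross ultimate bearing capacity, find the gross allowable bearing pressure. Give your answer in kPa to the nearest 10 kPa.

q_all ≈ 420 kPa

N_q = e^(π·tan35°)·tan²(62.5°) = 33.3.
Overburden at base level: q = 16.9 × 1.78 = 30.082 kPa.
Below the base the soil is submerged, so the ½γBN_γ term uses γ' = 18.3 − 9.81 = 8.49 kN/m³.
Surcharge term q·N_q = 30.082 × 33.296 = 1001.6 kPa; self-weight term 0.5·γ·B·N_γ·s_γ = 0.5 × 8.49 × 1.4 × 48 × 0.87 = 248.18 kPa.
q_ult = 1001.6 + 248.18 = 1249.8 kPa.
q_all = 1249.8 / 3 = 416.6 kPa.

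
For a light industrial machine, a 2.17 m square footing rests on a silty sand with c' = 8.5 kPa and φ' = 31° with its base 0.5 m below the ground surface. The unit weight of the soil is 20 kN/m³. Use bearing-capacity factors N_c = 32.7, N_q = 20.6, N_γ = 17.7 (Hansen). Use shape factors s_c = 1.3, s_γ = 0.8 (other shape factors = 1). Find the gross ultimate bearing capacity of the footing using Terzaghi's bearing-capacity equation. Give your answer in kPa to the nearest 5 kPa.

q_ult ≈ 875 kPa

Effective surcharge at the founding depth q = γ·D_f = 20 × 0.5 = 10 kPa.
q_ult = c·N_c·s_c + q·N_q + 0.5·γ·B·N_γ·s_γ
     = 8.5 × 32.7 × 1.3 + 10 × 20.6 + 0.5 × 20 × 2.17 × 17.7 × 0.8
     = 361.34 + 206 + 307.27 = 874.61 kPa.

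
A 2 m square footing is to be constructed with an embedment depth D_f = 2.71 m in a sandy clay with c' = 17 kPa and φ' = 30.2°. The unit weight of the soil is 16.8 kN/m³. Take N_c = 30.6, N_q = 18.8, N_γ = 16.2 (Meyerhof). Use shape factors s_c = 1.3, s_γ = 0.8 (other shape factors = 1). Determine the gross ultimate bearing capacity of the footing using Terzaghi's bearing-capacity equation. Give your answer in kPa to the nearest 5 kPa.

Overburden at base level: q = 16.8 × 2.71 = 45.528 kPa.
Cohesion term c·N_c·s_c = 17 × 30.6 × 1.3 = 676.26 kPa; surcharge term q·N_q = 45.528 × 18.8 = 855.93 kPa; self-weight term 0.5·γ·B·N_γ·s_γ = 0.5 × 16.8 × 2 × 16.2 × 0.8 = 217.73 kPa.
q_ult = 676.26 + 855.93 + 217.73 = 1749.9 kPa.

q_ult ≈ 1750 kPa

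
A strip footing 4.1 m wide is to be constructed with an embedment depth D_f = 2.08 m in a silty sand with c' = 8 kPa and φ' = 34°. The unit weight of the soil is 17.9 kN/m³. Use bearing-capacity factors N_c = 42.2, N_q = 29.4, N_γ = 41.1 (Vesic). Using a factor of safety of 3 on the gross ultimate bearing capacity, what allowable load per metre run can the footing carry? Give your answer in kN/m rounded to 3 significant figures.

Overburden at base level: q = 17.9 × 2.08 = 37.232 kPa.
Cohesion term c·N_c = 8 × 42.2 = 337.6 kPa; surcharge term q·N_q = 37.232 × 29.4 = 1094.6 kPa; self-weight term 0.5·γ·B·N_γ = 0.5 × 17.9 × 4.1 × 41.1 = 1508.2 kPa.
q_ult = 337.6 + 1094.6 + 1508.2 = 2940.4 kPa.
Gross allowable pressure q_all = 2940.4 / 3 = 980.13 kPa.
Allowable wall load = q_all × B = 980.13 × 4.1 = 4018.5 kN per metre run.

≈ 4020 kN/m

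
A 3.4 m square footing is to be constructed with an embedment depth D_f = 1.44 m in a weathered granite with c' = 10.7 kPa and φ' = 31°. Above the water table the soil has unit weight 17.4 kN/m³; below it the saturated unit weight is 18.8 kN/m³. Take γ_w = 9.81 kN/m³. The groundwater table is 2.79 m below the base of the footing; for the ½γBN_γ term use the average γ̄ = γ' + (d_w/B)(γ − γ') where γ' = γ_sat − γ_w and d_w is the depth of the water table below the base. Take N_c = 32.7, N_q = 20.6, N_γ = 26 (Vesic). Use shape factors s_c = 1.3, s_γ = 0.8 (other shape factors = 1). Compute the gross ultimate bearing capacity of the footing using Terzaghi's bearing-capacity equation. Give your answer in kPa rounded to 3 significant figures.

q_ult ≈ 1530 kPa

Overburden at base level: q = 17.4 × 1.44 = 25.056 kPa.
The water table is 2.79 m below the base (< B = 3.4 m), so the ½γBN_γ term uses γ̄ = γ' + (d_w/B)(γ − γ') = 8.99 + (2.79/3.4)(17.4 − 8.99) = 15.891 kN/m³.
Cohesion term c·N_c·s_c = 10.7 × 32.7 × 1.3 = 454.86 kPa; surcharge term q·N_q = 25.056 × 20.6 = 516.15 kPa; self-weight term 0.5·γ·B·N_γ·s_γ = 0.5 × 15.891 × 3.4 × 26 × 0.8 = 561.91 kPa.
q_ult = 454.86 + 516.15 + 561.91 = 1532.9 kPa.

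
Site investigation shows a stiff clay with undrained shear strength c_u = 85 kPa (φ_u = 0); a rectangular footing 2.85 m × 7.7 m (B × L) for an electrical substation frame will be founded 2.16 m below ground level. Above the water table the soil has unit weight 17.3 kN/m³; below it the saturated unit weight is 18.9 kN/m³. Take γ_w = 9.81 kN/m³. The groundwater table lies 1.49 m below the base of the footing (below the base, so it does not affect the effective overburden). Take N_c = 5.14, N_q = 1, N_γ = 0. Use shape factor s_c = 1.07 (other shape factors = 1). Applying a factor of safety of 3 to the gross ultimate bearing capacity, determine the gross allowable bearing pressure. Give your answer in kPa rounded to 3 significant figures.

q = γ·D_f = 17.3 × 2.16 = 37.368 kPa.
c·N_c·s_c = 85 × 5.14 × 1.07 = 467.48 kPa
q·N_q = 37.368 × 1 = 37.368 kPa
q_ult = 467.48 + 37.368 = 504.85 kPa.
q_all = q_ult / FS = 504.85 / 3 = 168.28 kPa.

q_all ≈ 168 kPa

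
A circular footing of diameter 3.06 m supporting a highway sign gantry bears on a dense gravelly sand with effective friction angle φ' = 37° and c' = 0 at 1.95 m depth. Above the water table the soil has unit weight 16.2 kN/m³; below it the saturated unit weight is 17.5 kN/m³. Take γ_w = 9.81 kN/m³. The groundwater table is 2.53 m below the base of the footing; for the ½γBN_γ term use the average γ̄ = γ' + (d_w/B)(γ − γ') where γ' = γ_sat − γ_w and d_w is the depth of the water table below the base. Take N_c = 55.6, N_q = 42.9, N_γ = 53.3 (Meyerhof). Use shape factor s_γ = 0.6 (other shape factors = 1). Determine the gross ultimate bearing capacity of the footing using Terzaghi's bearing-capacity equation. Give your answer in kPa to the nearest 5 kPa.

q = γ·D_f = 16.2 × 1.95 = 31.59 kPa.
γ' = 7.69 kN/m³; averaging over the depth B below the base, γ̄ = γ' + (d_w/B)(γ − γ') = 14.726 kN/m³.
q·N_q = 31.59 × 42.9 = 1355.2 kPa
0.5·γ·B·N_γ·s_γ = 0.5 × 14.726 × 3.06 × 53.3 × 0.6 = 720.54 kPa
q_ult = 1355.2 + 720.54 = 2075.7 kPa.

q_ult ≈ 2075 kPa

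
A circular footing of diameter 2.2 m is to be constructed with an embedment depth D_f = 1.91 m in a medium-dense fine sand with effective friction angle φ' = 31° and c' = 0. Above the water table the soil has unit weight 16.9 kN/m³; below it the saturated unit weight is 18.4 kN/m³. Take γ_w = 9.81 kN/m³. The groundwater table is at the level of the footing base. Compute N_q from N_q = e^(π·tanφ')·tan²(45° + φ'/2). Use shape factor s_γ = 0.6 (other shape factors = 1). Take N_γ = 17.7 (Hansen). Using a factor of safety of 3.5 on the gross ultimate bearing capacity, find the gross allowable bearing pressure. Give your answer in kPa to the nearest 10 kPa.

N_q = e^(π·tan31°)·tan²(60.5°) = 20.63.
q = γ·D_f = 16.9 × 1.91 = 32.279 kPa.
For the ½γBN_γ term take γ' = 18.4 − 9.81 = 8.59 kN/m³ (soil below base is submerged).
q·N_q = 32.279 × 20.631 = 665.94 kPa
0.5·γ·B·N_γ·s_γ = 0.5 × 8.59 × 2.2 × 17.7 × 0.6 = 100.35 kPa
q_ult = 665.94 + 100.35 = 766.29 kPa.
q_all = 766.29 / 3.5 = 218.94 kPa.

q_all ≈ 220 kPa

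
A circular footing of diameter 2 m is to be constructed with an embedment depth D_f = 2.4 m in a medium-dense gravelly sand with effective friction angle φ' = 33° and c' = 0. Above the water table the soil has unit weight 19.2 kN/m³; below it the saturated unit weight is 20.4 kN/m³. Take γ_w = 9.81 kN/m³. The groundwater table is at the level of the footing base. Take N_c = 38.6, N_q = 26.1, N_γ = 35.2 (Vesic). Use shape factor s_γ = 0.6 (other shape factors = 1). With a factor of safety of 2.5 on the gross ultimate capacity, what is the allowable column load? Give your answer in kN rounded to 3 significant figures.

P_all ≈ 1790 kN

Overburden at base level: q = 19.2 × 2.4 = 46.08 kPa.
Below the base the soil is submerged, so the ½γBN_γ term uses γ' = 20.4 − 9.81 = 10.59 kN/m³.
Surcharge term q·N_q = 46.08 × 26.1 = 1202.7 kPa; self-weight term 0.5·γ·B·N_γ·s_γ = 0.5 × 10.59 × 2 × 35.2 × 0.6 = 223.66 kPa.
q_ult = 1202.7 + 223.66 = 1426.3 kPa.
Gross allowable pressure q_all = 1426.3 / 2.5 = 570.54 kPa.
Footing area = 3.1416 m², so allowable column load = 570.54 × 3.1416 = 1792.4 kN.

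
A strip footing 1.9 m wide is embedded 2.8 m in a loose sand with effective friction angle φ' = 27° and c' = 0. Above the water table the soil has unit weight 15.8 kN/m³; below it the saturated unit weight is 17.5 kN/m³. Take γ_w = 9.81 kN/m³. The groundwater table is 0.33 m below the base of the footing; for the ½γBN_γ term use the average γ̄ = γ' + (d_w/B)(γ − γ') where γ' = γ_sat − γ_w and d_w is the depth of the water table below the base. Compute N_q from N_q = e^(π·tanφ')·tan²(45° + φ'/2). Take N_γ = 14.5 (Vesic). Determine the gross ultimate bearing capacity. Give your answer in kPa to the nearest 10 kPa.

q_ult ≈ 710 kPa

tan27° = 0.5095, so N_q = e^(π×0.5095)·tan²(58.5°) = 4.957 × 2.663 = 13.2.
q = γ·D_f = 15.8 × 2.8 = 44.24 kPa.
γ' = 7.69 kN/m³; averaging over the depth B below the base, γ̄ = γ' + (d_w/B)(γ − γ') = 9.0986 kN/m³.
q·N_q = 44.24 × 13.199 = 583.93 kPa
0.5·γ·B·N_γ = 0.5 × 9.0986 × 1.9 × 14.5 = 125.33 kPa
q_ult = 583.93 + 125.33 = 709.26 kPa.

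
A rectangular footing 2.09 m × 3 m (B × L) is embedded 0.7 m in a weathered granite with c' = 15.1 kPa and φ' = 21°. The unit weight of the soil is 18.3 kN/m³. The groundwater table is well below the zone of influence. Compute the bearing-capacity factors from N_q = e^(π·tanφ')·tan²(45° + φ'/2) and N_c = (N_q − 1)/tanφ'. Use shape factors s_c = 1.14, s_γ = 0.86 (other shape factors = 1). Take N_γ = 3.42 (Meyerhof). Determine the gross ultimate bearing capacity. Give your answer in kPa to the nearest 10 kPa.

q_ult ≈ 420 kPa

tan21° = 0.3839, so N_q = e^(π×0.3839)·tan²(55.5°) = 3.34 × 2.117 = 7.07.
N_c = (7.07 − 1)/tan21° = 15.81.
q = γ·D_f = 18.3 × 0.7 = 12.81 kPa.
c·N_c·s_c = 15.1 × 15.815 × 1.14 = 272.24 kPa
q·N_q = 12.81 × 7.0708 = 90.576 kPa
0.5·γ·B·N_γ·s_γ = 0.5 × 18.3 × 2.09 × 3.42 × 0.86 = 56.246 kPa
q_ult = 272.24 + 90.576 + 56.246 = 419.06 kPa.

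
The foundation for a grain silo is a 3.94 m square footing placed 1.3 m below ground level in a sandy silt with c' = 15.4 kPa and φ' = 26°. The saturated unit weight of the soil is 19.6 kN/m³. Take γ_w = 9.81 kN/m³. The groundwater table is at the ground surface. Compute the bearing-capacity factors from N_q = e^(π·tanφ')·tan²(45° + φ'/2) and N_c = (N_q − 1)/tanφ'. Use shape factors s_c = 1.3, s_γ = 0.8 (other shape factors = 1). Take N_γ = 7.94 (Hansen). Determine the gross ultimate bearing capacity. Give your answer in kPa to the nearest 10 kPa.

tan26° = 0.4877, so N_q = e^(π×0.4877)·tan²(58°) = 4.629 × 2.561 = 11.85.
N_c = (11.85 − 1)/tan26° = 22.25.
γ' = 19.6 − 9.81 = 9.79 kN/m³ (submerged throughout). q = 9.79 × 1.3 = 12.727 kPa; the same γ' applies in the ½γBN_γ term.
c·N_c·s_c = 15.4 × 22.254 × 1.3 = 445.53 kPa
q·N_q = 12.727 × 11.854 = 150.87 kPa
0.5·γ·B·N_γ·s_γ = 0.5 × 9.79 × 3.94 × 7.94 × 0.8 = 122.51 kPa
q_ult = 445.53 + 150.87 + 122.51 = 718.91 kPa.

q_ult ≈ 720 kPa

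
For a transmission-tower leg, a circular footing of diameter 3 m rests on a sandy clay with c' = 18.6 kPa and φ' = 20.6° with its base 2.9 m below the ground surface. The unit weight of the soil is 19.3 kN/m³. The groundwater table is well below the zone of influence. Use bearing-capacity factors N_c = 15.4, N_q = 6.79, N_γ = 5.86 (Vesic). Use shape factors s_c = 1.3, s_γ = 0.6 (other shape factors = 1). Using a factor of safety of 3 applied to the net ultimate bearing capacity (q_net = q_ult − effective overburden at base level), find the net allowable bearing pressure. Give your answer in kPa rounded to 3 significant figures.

Effective surcharge at the founding depth q = γ·D_f = 19.3 × 2.9 = 55.97 kPa.
q_ult = c·N_c·s_c + q·N_q + 0.5·γ·B·N_γ·s_γ
     = 18.6 × 15.4 × 1.3 + 55.97 × 6.79 + 0.5 × 19.3 × 3 × 5.86 × 0.6
     = 372.37 + 380.04 + 101.79 = 854.2 kPa.
Net ultimate: q_net = 854.2 − 55.97 = 798.23 kPa.
q_all(net) = 798.23 / 3 = 266.08 kPa.

q_all(net) ≈ 266 kPa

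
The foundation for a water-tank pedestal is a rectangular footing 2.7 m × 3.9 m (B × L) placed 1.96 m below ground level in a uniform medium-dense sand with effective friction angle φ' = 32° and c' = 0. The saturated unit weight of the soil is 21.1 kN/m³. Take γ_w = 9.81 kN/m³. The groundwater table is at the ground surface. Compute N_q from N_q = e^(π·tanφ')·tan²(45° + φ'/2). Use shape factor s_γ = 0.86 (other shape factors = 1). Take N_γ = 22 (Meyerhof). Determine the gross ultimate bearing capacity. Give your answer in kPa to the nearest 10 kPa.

tan32° = 0.6249, so N_q = e^(π×0.6249)·tan²(61°) = 7.121 × 3.255 = 23.18.
Water table at ground surface, so effective unit weight γ' = 21.1 − 9.81 = 11.29 kN/m³ is used throughout; overburden q = 11.29 × 1.96 = 22.128 kPa; the same γ' applies in the ½γBN_γ term.
Surcharge term q·N_q = 22.128 × 23.177 = 512.86 kPa; self-weight term 0.5·γ·B·N_γ·s_γ = 0.5 × 11.29 × 2.7 × 22 × 0.86 = 288.37 kPa.
q_ult = 512.86 + 288.37 = 801.23 kPa.

q_ult ≈ 800 kPa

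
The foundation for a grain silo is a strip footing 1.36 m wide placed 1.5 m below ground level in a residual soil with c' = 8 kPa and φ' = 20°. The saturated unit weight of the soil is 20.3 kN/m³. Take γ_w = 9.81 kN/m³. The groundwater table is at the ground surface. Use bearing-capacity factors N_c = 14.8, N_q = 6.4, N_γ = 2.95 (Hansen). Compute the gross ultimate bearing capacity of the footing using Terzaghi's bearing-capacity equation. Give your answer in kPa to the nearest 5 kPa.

q_ult ≈ 240 kPa

γ' = 20.3 − 9.81 = 10.49 kN/m³ (submerged throughout). q = 10.49 × 1.5 = 15.735 kPa; the same γ' applies in the ½γBN_γ term.
c·N_c = 8 × 14.8 = 118.4 kPa
q·N_q = 15.735 × 6.4 = 100.7 kPa
0.5·γ·B·N_γ = 0.5 × 10.49 × 1.36 × 2.95 = 21.043 kPa
q_ult = 118.4 + 100.7 + 21.043 = 240.15 kPa.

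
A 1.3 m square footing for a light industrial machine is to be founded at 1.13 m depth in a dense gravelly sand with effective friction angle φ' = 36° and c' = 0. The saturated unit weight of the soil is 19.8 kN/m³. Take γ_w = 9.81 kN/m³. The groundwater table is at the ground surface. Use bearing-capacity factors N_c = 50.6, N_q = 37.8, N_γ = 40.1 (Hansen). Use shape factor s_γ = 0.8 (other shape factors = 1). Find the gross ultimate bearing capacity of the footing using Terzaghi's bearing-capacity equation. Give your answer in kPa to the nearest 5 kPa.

q_ult ≈ 635 kPa

Water table at ground surface, so effective unit weight γ' = 19.8 − 9.81 = 9.99 kN/m³ is used throughout; overburden q = 9.99 × 1.13 = 11.289 kPa; the same γ' applies in the ½γBN_γ term.
Surcharge term q·N_q = 11.289 × 37.8 = 426.71 kPa; self-weight term 0.5·γ·B·N_γ·s_γ = 0.5 × 9.99 × 1.3 × 40.1 × 0.8 = 208.31 kPa.
q_ult = 426.71 + 208.31 = 635.02 kPa.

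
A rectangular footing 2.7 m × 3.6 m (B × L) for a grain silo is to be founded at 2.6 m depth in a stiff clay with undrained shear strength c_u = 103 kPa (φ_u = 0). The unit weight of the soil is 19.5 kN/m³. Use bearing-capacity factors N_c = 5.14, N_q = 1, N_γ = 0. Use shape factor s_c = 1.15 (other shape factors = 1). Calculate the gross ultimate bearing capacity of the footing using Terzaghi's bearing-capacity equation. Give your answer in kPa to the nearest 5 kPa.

Overburden at base level: q = 19.5 × 2.6 = 50.7 kPa.
Cohesion term c·N_c·s_c = 103 × 5.14 × 1.15 = 608.83 kPa; surcharge term q·N_q = 50.7 × 1 = 50.7 kPa.
q_ult = 608.83 + 50.7 = 659.53 kPa.

q_ult ≈ 660 kPa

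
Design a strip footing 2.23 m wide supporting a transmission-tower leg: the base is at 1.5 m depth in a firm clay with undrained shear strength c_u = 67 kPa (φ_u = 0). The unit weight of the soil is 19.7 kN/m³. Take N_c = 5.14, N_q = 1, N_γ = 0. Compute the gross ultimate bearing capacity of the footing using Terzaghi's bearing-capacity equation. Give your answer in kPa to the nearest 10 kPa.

q_ult ≈ 370 kPa

Effective surcharge at the founding depth q = γ·D_f = 19.7 × 1.5 = 29.55 kPa.
q_ult = c·N_c + q·N_q
     = 67 × 5.14 + 29.55 × 1
     = 344.38 + 29.55 = 373.93 kPa.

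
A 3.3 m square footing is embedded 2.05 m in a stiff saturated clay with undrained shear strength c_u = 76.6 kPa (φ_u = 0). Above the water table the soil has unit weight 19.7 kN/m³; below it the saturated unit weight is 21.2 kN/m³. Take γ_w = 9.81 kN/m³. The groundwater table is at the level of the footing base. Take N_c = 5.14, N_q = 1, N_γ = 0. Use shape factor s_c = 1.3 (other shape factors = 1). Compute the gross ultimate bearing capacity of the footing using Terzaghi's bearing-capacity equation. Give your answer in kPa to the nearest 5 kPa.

Effective surcharge at the founding depth q = γ·D_f = 19.7 × 2.05 = 40.385 kPa.
q_ult = c·N_c·s_c + q·N_q
     = 76.6 × 5.14 × 1.3 + 40.385 × 1
     = 511.84 + 40.385 = 552.23 kPa.

q_ult ≈ 550 kPa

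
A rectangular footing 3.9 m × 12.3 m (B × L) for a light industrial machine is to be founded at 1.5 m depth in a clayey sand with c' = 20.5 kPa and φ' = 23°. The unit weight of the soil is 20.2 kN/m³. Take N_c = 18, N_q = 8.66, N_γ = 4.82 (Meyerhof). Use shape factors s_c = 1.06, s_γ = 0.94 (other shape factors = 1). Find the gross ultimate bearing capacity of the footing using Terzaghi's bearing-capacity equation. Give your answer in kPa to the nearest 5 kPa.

Effective surcharge at the founding depth q = γ·D_f = 20.2 × 1.5 = 30.3 kPa.
q_ult = c·N_c·s_c + q·N_q + 0.5·γ·B·N_γ·s_γ
     = 20.5 × 18 × 1.06 + 30.3 × 8.66 + 0.5 × 20.2 × 3.9 × 4.82 × 0.94
     = 391.14 + 262.4 + 178.47 = 832.01 kPa.

q_ult ≈ 830 kPa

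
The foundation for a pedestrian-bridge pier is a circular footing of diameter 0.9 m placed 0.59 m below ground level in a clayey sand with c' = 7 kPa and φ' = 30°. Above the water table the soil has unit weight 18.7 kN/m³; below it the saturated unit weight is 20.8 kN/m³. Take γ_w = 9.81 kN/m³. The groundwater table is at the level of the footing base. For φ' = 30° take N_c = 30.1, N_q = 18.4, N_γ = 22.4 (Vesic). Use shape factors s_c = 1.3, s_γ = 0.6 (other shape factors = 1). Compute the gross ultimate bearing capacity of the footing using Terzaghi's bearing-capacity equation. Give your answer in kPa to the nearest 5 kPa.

q = γ·D_f = 18.7 × 0.59 = 11.033 kPa.
For the ½γBN_γ term take γ' = 20.8 − 9.81 = 10.99 kN/m³ (soil below base is submerged).
c·N_c·s_c = 7 × 30.1 × 1.3 = 273.91 kPa
q·N_q = 11.033 × 18.4 = 203.01 kPa
0.5·γ·B·N_γ·s_γ = 0.5 × 10.99 × 0.9 × 22.4 × 0.6 = 66.468 kPa
q_ult = 273.91 + 203.01 + 66.468 = 543.38 kPa.

q_ult ≈ 545 kPa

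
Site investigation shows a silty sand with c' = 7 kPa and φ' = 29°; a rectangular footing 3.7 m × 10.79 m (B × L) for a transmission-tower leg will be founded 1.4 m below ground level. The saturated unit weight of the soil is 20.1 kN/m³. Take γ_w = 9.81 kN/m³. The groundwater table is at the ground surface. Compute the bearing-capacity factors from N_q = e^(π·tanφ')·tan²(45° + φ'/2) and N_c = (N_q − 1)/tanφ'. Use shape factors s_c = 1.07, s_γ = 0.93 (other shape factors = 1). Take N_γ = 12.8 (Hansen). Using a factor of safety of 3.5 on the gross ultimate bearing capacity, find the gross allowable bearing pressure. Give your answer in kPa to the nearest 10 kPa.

N_q = e^(π·tan29°)·tan²(59.5°) = 16.44; N_c = (N_q − 1)/tanφ' = 27.86.
With the water table at the surface the whole profile is submerged: γ' = 20.1 − 9.81 = 10.29 kN/m³, so q = γ'·D_f = 14.406 kPa; the same γ' applies in the ½γBN_γ term.
q_ult = c·N_c·s_c + q·N_q + 0.5·γ·B·N_γ·s_γ
     = 7 × 27.86 × 1.07 + 14.406 × 16.443 + 0.5 × 10.29 × 3.7 × 12.8 × 0.93
     = 208.67 + 236.88 + 226.61 = 672.17 kPa.
q_all = 672.17 / 3.5 = 192.05 kPa.

q_all ≈ 190 kPa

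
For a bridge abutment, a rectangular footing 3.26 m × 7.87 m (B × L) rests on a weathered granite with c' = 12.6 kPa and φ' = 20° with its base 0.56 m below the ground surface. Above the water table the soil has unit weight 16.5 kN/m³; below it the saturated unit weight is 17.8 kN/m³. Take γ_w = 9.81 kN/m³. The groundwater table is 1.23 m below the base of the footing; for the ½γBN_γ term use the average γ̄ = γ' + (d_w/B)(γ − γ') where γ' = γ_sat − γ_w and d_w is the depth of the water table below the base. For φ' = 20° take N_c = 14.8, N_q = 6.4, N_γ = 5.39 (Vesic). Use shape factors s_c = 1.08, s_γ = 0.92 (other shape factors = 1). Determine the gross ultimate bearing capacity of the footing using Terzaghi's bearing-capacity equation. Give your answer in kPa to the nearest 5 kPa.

Effective surcharge at the founding depth q = γ·D_f = 16.5 × 0.56 = 9.24 kPa.
With d_w = 1.23 m < B, γ̄ = 7.99 + (1.23/3.26) × (16.5 − 7.99) = 11.201 kN/m³.
q_ult = c·N_c·s_c + q·N_q + 0.5·γ·B·N_γ·s_γ
     = 12.6 × 14.8 × 1.08 + 9.24 × 6.4 + 0.5 × 11.201 × 3.26 × 5.39 × 0.92
     = 201.4 + 59.136 + 90.535 = 351.07 kPa.

q_ult ≈ 350 kPa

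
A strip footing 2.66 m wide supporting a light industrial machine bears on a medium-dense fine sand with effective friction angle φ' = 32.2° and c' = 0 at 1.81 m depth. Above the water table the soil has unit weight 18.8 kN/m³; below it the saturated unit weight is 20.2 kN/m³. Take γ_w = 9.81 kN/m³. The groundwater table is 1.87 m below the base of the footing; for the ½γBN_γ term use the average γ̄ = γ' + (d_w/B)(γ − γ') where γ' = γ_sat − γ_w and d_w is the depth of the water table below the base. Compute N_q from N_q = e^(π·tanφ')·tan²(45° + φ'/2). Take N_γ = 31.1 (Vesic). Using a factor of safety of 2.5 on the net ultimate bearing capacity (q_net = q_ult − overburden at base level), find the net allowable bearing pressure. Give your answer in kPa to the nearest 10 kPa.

N_q = e^(π·tan32.2°)·tan²(61.1°) = 23.73.
q = γ·D_f = 18.8 × 1.81 = 34.028 kPa.
γ' = 10.39 kN/m³; averaging over the depth B below the base, γ̄ = γ' + (d_w/B)(γ − γ') = 16.302 kN/m³.
q·N_q = 34.028 × 23.728 = 807.43 kPa
0.5·γ·B·N_γ = 0.5 × 16.302 × 2.66 × 31.1 = 674.31 kPa
q_ult = 807.43 + 674.31 = 1481.7 kPa.
q_net = 1481.7 − 34.028 = 1447.7 kPa.
q_all(net) = 1447.7 / 2.5 = 579.09 kPa.

q_all(net) ≈ 580 kPa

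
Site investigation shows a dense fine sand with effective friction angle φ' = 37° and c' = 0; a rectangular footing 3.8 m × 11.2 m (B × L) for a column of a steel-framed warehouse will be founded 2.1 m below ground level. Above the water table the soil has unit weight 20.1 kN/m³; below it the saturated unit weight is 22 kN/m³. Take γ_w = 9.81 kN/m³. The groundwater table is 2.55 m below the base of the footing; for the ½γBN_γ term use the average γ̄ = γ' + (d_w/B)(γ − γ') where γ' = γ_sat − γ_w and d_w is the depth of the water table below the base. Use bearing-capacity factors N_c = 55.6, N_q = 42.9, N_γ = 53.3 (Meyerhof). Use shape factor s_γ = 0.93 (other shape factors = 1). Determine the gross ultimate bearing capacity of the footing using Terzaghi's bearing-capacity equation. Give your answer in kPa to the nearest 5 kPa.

q_ult ≈ 3460 kPa

Overburden at base level: q = 20.1 × 2.1 = 42.21 kPa.
The water table is 2.55 m below the base (< B = 3.8 m), so the ½γBN_γ term uses γ̄ = γ' + (d_w/B)(γ − γ') = 12.19 + (2.55/3.8)(20.1 − 12.19) = 17.498 kN/m³.
Surcharge term q·N_q = 42.21 × 42.9 = 1810.8 kPa; self-weight term 0.5·γ·B·N_γ·s_γ = 0.5 × 17.498 × 3.8 × 53.3 × 0.93 = 1648 kPa.
q_ult = 1810.8 + 1648 = 3458.8 kPa.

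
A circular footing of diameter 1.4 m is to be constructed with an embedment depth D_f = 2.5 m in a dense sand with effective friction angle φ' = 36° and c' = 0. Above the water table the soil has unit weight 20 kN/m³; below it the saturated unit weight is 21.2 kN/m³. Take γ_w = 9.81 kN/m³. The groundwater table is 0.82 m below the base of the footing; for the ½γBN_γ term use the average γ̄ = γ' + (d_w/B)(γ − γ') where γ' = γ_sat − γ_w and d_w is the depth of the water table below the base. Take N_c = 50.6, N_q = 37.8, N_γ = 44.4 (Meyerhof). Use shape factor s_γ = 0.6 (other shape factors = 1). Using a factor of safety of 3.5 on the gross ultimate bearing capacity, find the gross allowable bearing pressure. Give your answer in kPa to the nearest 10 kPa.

q_all ≈ 630 kPa

Effective surcharge at the founding depth q = γ·D_f = 20 × 2.5 = 50 kPa.
With d_w = 0.82 m < B, γ̄ = 11.39 + (0.82/1.4) × (20 − 11.39) = 16.433 kN/m³.
q_ult = q·N_q + 0.5·γ·B·N_γ·s_γ
     = 50 × 37.8 + 0.5 × 16.433 × 1.4 × 44.4 × 0.6
     = 1890 + 306.44 = 2196.4 kPa.
q_all = 2196.4 / 3.5 = 627.56 kPa.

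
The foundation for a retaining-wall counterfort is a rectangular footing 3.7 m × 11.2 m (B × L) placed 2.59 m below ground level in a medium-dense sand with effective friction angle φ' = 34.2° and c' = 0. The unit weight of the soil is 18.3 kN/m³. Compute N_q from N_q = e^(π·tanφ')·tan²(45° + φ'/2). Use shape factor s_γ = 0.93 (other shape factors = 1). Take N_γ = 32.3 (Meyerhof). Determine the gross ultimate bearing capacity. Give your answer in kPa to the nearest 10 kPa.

tan34.2° = 0.6796, so N_q = e^(π×0.6796)·tan²(62.1°) = 8.457 × 3.567 = 30.17.
Overburden at base level: q = 18.3 × 2.59 = 47.397 kPa.
Surcharge term q·N_q = 47.397 × 30.168 = 1429.9 kPa; self-weight term 0.5·γ·B·N_γ·s_γ = 0.5 × 18.3 × 3.7 × 32.3 × 0.93 = 1017 kPa.
q_ult = 1429.9 + 1017 = 2446.8 kPa.

q_ult ≈ 2450 kPa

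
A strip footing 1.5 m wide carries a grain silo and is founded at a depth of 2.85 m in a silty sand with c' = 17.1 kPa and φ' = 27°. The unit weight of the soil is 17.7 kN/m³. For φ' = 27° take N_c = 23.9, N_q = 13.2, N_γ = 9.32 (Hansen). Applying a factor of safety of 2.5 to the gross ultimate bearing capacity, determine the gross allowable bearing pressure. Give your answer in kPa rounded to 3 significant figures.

q = γ·D_f = 17.7 × 2.85 = 50.445 kPa.
c·N_c = 17.1 × 23.9 = 408.69 kPa
q·N_q = 50.445 × 13.2 = 665.87 kPa
0.5·γ·B·N_γ = 0.5 × 17.7 × 1.5 × 9.32 = 123.72 kPa
q_ult = 408.69 + 665.87 + 123.72 = 1198.3 kPa.
q_all = q_ult / FS = 1198.3 / 2.5 = 479.31 kPa.

q_all ≈ 479 kPa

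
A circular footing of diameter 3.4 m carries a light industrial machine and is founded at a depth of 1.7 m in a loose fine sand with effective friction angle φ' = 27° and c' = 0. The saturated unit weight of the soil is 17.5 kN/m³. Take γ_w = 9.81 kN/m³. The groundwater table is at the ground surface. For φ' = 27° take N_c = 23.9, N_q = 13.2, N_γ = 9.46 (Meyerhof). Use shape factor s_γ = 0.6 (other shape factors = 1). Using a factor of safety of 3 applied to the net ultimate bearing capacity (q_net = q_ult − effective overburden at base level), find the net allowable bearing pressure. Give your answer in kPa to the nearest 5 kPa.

q_all(net) ≈ 80 kPa

γ' = 17.5 − 9.81 = 7.69 kN/m³ (submerged throughout). q = 7.69 × 1.7 = 13.073 kPa; the same γ' applies in the ½γBN_γ term.
q·N_q = 13.073 × 13.2 = 172.56 kPa
0.5·γ·B·N_γ·s_γ = 0.5 × 7.69 × 3.4 × 9.46 × 0.6 = 74.202 kPa
q_ult = 172.56 + 74.202 = 246.77 kPa.
Net ultimate: q_net = 246.77 − 13.073 = 233.69 kPa.
q_all(net) = 233.69 / 3 = 77.898 kPa.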